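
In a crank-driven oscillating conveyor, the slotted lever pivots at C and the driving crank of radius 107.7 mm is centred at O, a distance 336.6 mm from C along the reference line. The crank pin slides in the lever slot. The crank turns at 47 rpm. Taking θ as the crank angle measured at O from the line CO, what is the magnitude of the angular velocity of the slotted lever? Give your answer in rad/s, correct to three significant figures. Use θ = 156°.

1.81

ω = 4.922 rad/s (from 47 rpm).
Crank pin A relative to C: A = (d + r cosθ, r sinθ); lever angle φ = atan2(r sinθ, d + r cosθ).
Differentiating tanφ: φ̇ = rω(d cosθ + r)/(d² + r² + 2dr cosθ).
d² + r² + 2dr cosθ = |CA|² = 0.0586635 m²;  d cosθ + r = -0.1998 m.
|ω_lever| = |0.1077·4.922·-0.1998| / 0.0586635 = 1.8054 rad/s.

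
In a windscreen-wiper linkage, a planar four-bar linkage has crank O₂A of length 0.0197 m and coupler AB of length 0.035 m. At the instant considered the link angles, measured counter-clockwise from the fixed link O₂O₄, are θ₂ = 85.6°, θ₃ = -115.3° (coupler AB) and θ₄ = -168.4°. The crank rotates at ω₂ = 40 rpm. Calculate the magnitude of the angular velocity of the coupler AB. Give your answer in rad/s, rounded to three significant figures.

ω₂ = 4.189 rad/s (from 40 rpm).
Differentiating the loop-closure r₂e^{iθ₂}+r₃e^{iθ₃}=r₁+r₄e^{iθ₄} gives r₂ω₂e^{iθ₂}+r₃ω₃e^{iθ₃}=r₄ω₄e^{iθ₄}.
Eliminating the other unknown: ω₃ = r₂ω₂ sin(θ₄−θ₂) / [r₃ sin(θ₃−θ₄)].
Numerator sine = +0.96126; denominator sine = +0.79968.
Result = 0.0197·4.189·(+0.96126) / (0.035·(+0.79968)) = +2.8341 rad/s; magnitude 2.8341 rad/s.

2.83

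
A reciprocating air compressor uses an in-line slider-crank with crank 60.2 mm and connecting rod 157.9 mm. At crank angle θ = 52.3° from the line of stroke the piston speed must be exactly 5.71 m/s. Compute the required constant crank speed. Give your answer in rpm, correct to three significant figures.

920

For an in-line slider-crank, |v_piston| = rω|sinθ|·[1 + r cosθ/√(L² − r² sin²θ)].
With r = 0.0602 m, L = 0.1579 m, θ = 52.3°: the bracketed kinematic factor |dx/dθ| = 0.059279 m.
ω = v/|dx/dθ| = 5.71/0.059279 = 96.323 rad/s.
N = 60ω/(2π) = 919.82 rpm.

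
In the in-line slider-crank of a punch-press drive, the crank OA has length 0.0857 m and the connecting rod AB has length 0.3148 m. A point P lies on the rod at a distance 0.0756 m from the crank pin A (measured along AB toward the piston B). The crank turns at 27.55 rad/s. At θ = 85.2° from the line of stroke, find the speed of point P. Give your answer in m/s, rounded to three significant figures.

ω = 27.55 rad/s.  Crank-pin speed |V_A| = rω = 2.361 m/s, perpendicular to OA.
Rod angle: sinφ = −(r/L) sinθ ⇒ φ = -15.741°; ω_rod = −rω cosθ/√(L²−r²sin²θ) = -0.65204 rad/s.
V_P = V_A + ω_rod × AP, with AP = 0.0756 m along the rod.
Components: V_Px = −rω sinθ − a·ω_rod·sinφ = -2.3661 m/s;  V_Py = rω cosθ + a·ω_rod·cosφ = +0.15012 m/s.
|V_P| = √(V_Px² + V_Py²) = 2.3709 m/s.

2.37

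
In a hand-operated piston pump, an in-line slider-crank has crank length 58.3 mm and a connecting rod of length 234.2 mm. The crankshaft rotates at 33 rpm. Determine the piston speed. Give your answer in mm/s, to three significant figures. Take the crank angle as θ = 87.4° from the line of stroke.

ω = 2π·33/60 = 3.456 rad/s
For an in-line slider-crank, x = r cosθ + √(L² − r² sin²θ), so v = −rω sinθ·[1 + r cosθ/√(L² − r² sin²θ)].
With r = 0.0583 m, L = 0.2342 m, θ = 87.4°: √(L² − r² sin²θ) = 0.22684 m.
v = −0.0583·3.456·0.99897·[1 + 0.0583·0.04536/0.22684] = -0.20361 m/s.
|v| = 0.20361 m/s = 203.61 mm/s.

204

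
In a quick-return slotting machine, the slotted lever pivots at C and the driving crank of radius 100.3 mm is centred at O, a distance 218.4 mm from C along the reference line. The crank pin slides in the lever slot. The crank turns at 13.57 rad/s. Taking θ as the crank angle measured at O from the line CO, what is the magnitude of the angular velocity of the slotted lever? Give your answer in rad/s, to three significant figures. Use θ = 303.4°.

3.67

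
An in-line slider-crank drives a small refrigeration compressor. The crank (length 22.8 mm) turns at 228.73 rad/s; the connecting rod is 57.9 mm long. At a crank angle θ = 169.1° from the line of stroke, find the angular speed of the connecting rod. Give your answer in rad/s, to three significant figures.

88.7

ω = 228.7 rad/s
The rod makes angle φ with the slider axis where L sinφ = r sinθ; differentiating, L cosφ·φ̇ = r ω cosθ.
L cosφ = √(L² − r² sin²θ) = 0.057739 m.
|ω_rod| = r ω |cosθ| / √(L² − r² sin²θ) = 0.0228·228.7·0.98196/0.057739 = 88.691 rad/s.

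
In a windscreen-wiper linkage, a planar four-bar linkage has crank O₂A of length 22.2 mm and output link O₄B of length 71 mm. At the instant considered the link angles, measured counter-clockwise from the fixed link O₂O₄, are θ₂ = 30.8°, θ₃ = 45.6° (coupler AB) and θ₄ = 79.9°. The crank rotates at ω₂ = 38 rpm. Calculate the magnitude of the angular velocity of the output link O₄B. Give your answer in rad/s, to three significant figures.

ω₂ = 3.979 rad/s (from 38 rpm).
Differentiating the loop-closure r₂e^{iθ₂}+r₃e^{iθ₃}=r₁+r₄e^{iθ₄} gives r₂ω₂e^{iθ₂}+r₃ω₃e^{iθ₃}=r₄ω₄e^{iθ₄}.
Eliminating the other unknown: ω₄ = r₂ω₂ sin(θ₂−θ₃) / [r₄ sin(θ₄−θ₃)].
Numerator sine = -0.25545; denominator sine = +0.56353.
Result = 0.0222·3.979·(-0.25545) / (0.071·(+0.56353)) = -0.56402 rad/s; magnitude 0.56402 rad/s.

0.564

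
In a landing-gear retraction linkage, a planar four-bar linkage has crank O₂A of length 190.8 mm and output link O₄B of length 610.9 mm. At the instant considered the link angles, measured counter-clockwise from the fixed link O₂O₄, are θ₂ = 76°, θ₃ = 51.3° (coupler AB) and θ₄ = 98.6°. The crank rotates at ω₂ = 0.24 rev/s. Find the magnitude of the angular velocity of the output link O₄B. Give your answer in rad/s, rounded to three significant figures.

0.268

ω₂ = 1.508 rad/s (from 0.24 rev/s).
Differentiating the loop-closure r₂e^{iθ₂}+r₃e^{iθ₃}=r₁+r₄e^{iθ₄} gives r₂ω₂e^{iθ₂}+r₃ω₃e^{iθ₃}=r₄ω₄e^{iθ₄}.
Eliminating the other unknown: ω₄ = r₂ω₂ sin(θ₂−θ₃) / [r₄ sin(θ₄−θ₃)].
Numerator sine = +0.41787; denominator sine = +0.73491.
Result = 0.1908·1.508·(+0.41787) / (0.6109·(+0.73491)) = +0.26779 rad/s; magnitude 0.26779 rad/s.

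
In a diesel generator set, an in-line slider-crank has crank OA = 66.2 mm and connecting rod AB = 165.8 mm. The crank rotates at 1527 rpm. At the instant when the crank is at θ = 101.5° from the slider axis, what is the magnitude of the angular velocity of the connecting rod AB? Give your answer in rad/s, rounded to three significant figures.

ω = 159.9 rad/s (converted from 1527 rpm).
The rod makes angle φ with the slider axis where L sinφ = r sinθ; differentiating, L cosφ·φ̇ = r ω cosθ.
L cosφ = √(L² − r² sin²θ) = 0.15258 m.
|ω_rod| = r ω |cosθ| / √(L² − r² sin²θ) = 0.0662·159.9·0.19937/0.15258 = 13.832 rad/s.

13.8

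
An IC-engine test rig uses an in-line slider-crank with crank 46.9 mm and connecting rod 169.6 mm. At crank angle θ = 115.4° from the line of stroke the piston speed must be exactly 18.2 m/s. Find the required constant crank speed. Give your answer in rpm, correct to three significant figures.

For an in-line slider-crank, |v_piston| = rω|sinθ|·[1 + r cosθ/√(L² − r² sin²θ)].
With r = 0.0469 m, L = 0.1696 m, θ = 115.4°: the bracketed kinematic factor |dx/dθ| = 0.037177 m.
ω = v/|dx/dθ| = 18.2/0.037177 = 489.56 rad/s.
N = 60ω/(2π) = 4674.9 rpm.

4670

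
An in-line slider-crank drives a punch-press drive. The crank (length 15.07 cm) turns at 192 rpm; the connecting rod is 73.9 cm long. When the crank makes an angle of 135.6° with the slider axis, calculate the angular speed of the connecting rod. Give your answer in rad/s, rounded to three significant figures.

ω = 20.11 rad/s (converted from 192 rpm).
The rod makes angle φ with the slider axis where L sinφ = r sinθ; differentiating, L cosφ·φ̇ = r ω cosθ.
L cosφ = √(L² − r² sin²θ) = 0.73144 m.
|ω_rod| = r ω |cosθ| / √(L² − r² sin²θ) = 0.1507·20.11·0.71447/0.73144 = 2.9597 rad/s.

2.96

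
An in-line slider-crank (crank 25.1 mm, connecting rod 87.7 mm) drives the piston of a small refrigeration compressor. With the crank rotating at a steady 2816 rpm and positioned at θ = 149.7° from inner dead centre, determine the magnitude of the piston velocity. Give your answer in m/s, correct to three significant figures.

2.80

ω = 2π·2816/60 = 294.9 rad/s
For an in-line slider-crank, x = r cosθ + √(L² − r² sin²θ), so v = −rω sinθ·[1 + r cosθ/√(L² − r² sin²θ)].
With r = 0.0251 m, L = 0.0877 m, θ = 149.7°: √(L² − r² sin²θ) = 0.086781 m.
v = −0.0251·294.9·0.50453·[1 + 0.0251·-0.86340/0.086781] = -2.8018 m/s.
|v| = 2.8018 m/s.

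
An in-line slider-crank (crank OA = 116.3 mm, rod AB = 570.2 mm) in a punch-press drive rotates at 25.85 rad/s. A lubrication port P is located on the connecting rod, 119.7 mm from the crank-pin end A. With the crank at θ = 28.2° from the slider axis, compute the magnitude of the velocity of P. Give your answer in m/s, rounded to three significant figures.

ω = 25.85 rad/s.  Crank-pin speed |V_A| = rω = 3.0064 m/s, perpendicular to OA.
Rod angle: sinφ = −(r/L) sinθ ⇒ φ = -5.531°; ω_rod = −rω cosθ/√(L²−r²sin²θ) = -4.6684 rad/s.
V_P = V_A + ω_rod × AP, with AP = 0.1197 m along the rod.
Components: V_Px = −rω sinθ − a·ω_rod·sinφ = -1.4745 m/s;  V_Py = rω cosθ + a·ω_rod·cosφ = +2.0933 m/s.
|V_P| = √(V_Px² + V_Py²) = 2.5605 m/s.

2.56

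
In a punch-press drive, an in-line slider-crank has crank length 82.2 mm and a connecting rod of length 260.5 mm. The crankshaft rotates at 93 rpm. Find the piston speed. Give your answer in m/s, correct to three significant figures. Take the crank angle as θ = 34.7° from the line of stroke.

0.576

ω = 2π·93/60 = 9.739 rad/s
For an in-line slider-crank, x = r cosθ + √(L² − r² sin²θ), so v = −rω sinθ·[1 + r cosθ/√(L² − r² sin²θ)].
With r = 0.0822 m, L = 0.2605 m, θ = 34.7°: √(L² − r² sin²θ) = 0.25626 m.
v = −0.0822·9.739·0.56928·[1 + 0.0822·0.82214/0.25626] = -0.57591 m/s.
|v| = 0.57591 m/s.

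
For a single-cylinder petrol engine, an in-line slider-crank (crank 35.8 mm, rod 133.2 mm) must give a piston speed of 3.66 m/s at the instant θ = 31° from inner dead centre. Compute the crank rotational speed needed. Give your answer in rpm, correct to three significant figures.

1540

For an in-line slider-crank, |v_piston| = rω|sinθ|·[1 + r cosθ/√(L² − r² sin²θ)].
With r = 0.0358 m, L = 0.1332 m, θ = 31°: the bracketed kinematic factor |dx/dθ| = 0.022727 m.
ω = v/|dx/dθ| = 3.66/0.022727 = 161.04 rad/s.
N = 60ω/(2π) = 1537.8 rpm.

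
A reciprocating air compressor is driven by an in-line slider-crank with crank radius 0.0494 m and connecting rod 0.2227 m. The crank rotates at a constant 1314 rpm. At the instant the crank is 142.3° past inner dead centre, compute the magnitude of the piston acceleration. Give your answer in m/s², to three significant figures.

685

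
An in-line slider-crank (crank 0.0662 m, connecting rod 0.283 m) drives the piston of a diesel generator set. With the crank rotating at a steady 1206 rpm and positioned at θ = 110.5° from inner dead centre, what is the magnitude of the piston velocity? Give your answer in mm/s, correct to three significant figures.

7170

ω = 2π·1206/60 = 126.3 rad/s
For an in-line slider-crank, x = r cosθ + √(L² − r² sin²θ), so v = −rω sinθ·[1 + r cosθ/√(L² − r² sin²θ)].
With r = 0.0662 m, L = 0.283 m, θ = 110.5°: √(L² − r² sin²θ) = 0.27612 m.
v = −0.0662·126.3·0.93667·[1 + 0.0662·-0.35021/0.27612] = -7.1736 m/s.
|v| = 7.1736 m/s = 7173.6 mm/s.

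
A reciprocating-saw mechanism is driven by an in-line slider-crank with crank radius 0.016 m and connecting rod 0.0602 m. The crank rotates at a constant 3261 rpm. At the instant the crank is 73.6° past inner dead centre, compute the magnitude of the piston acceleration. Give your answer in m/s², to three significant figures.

98.6

ω = 2π·3261/60 = 341.5 rad/s
x(θ) = r cosθ + √(L² − r² sin²θ); with ω constant, a = ω²·d²x/dθ².
d²x/dθ² = −r cosθ − r²(cos2θ)/√u − r⁴ sin²2θ/(4u^{3/2}),  u = L² − r² sin²θ = 0.00338845 m².
Substituting r = 0.016 m, L = 0.0602 m, θ = 73.6°: d²x/dθ² = -0.00084516 m.
a = ω²·d²x/dθ² = (341.5)²·(-0.00084516) = -98.559 m/s²;  |a| = 98.559 m/s².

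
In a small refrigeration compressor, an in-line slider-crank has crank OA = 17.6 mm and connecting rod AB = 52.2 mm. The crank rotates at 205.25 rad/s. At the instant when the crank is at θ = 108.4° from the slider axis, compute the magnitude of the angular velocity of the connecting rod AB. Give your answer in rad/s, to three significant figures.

ω = 205.2 rad/s
The rod makes angle φ with the slider axis where L sinφ = r sinθ; differentiating, L cosφ·φ̇ = r ω cosθ.
L cosφ = √(L² − r² sin²θ) = 0.049456 m.
|ω_rod| = r ω |cosθ| / √(L² − r² sin²θ) = 0.0176·205.2·0.31565/0.049456 = 23.056 rad/s.

23.1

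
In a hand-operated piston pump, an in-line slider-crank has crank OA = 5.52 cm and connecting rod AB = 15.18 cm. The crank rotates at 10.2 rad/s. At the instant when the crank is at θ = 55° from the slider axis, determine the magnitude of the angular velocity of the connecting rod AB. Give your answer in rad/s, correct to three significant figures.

ω = 10.2 rad/s
The rod makes angle φ with the slider axis where L sinφ = r sinθ; differentiating, L cosφ·φ̇ = r ω cosθ.
L cosφ = √(L² − r² sin²θ) = 0.14491 m.
|ω_rod| = r ω |cosθ| / √(L² − r² sin²θ) = 0.0552·10.2·0.57358/0.14491 = 2.2286 rad/s.

2.23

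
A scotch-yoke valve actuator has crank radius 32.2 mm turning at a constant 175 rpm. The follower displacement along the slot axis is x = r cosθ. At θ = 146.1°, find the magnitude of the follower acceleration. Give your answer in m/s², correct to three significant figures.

ω = 18.33 rad/s (from 175 rpm).
x = r cosθ ⇒ ẍ = −rω² cosθ (ω constant).
|a| = rω²|cosθ| = 0.0322·(18.33)²·|cos 146.1°| = 8.9758 m/s².

8.98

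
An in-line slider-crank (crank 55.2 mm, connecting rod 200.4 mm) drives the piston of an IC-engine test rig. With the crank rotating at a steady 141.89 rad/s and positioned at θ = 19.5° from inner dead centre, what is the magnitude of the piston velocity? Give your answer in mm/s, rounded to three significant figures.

3300

ω = 141.9 rad/s
For an in-line slider-crank, x = r cosθ + √(L² − r² sin²θ), so v = −rω sinθ·[1 + r cosθ/√(L² − r² sin²θ)].
With r = 0.0552 m, L = 0.2004 m, θ = 19.5°: √(L² − r² sin²θ) = 0.19955 m.
v = −0.0552·141.9·0.33381·[1 + 0.0552·0.94264/0.19955] = -3.2962 m/s.
|v| = 3.2962 m/s = 3296.2 mm/s.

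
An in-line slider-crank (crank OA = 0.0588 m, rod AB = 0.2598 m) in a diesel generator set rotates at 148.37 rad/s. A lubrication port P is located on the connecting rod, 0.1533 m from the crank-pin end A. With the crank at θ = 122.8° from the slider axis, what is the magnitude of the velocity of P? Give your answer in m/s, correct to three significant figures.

7.06

ω = 148.4 rad/s.  Crank-pin speed |V_A| = rω = 8.7242 m/s, perpendicular to OA.
Rod angle: sinφ = −(r/L) sinθ ⇒ φ = -10.967°; ω_rod = −rω cosθ/√(L²−r²sin²θ) = +18.529 rad/s.
V_P = V_A + ω_rod × AP, with AP = 0.1533 m along the rod.
Components: V_Px = −rω sinθ − a·ω_rod·sinφ = -6.7928 m/s;  V_Py = rω cosθ + a·ω_rod·cosφ = -1.9373 m/s.
|V_P| = √(V_Px² + V_Py²) = 7.0637 m/s.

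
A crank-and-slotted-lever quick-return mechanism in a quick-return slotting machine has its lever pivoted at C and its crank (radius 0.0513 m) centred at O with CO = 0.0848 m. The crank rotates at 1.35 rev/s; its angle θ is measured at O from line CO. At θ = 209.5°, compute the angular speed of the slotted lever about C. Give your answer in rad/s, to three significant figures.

4.35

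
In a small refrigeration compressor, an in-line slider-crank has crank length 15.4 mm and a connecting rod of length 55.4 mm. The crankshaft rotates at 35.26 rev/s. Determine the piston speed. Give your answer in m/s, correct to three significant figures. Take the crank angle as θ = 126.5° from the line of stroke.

ω = 2π·35.3 = 221.5 rad/s
For an in-line slider-crank, x = r cosθ + √(L² − r² sin²θ), so v = −rω sinθ·[1 + r cosθ/√(L² − r² sin²θ)].
With r = 0.0154 m, L = 0.0554 m, θ = 126.5°: √(L² − r² sin²θ) = 0.053999 m.
v = −0.0154·221.5·0.80386·[1 + 0.0154·-0.59482/0.053999] = -2.2773 m/s.
|v| = 2.2773 m/s.

2.28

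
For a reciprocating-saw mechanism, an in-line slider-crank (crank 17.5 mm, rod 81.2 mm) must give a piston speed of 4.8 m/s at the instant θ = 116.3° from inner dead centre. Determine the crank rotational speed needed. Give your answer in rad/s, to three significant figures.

339

For an in-line slider-crank, |v_piston| = rω|sinθ|·[1 + r cosθ/√(L² − r² sin²θ)].
With r = 0.0175 m, L = 0.0812 m, θ = 116.3°: the bracketed kinematic factor |dx/dθ| = 0.014162 m.
ω = v/|dx/dθ| = 4.8/0.014162 = 338.94 rad/s.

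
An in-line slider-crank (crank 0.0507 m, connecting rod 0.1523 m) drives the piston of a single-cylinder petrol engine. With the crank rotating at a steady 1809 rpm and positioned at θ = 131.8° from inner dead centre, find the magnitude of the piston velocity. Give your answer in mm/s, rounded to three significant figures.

5520

ω = 2π·1809/60 = 189.4 rad/s
For an in-line slider-crank, x = r cosθ + √(L² − r² sin²θ), so v = −rω sinθ·[1 + r cosθ/√(L² − r² sin²θ)].
With r = 0.0507 m, L = 0.1523 m, θ = 131.8°: √(L² − r² sin²θ) = 0.14754 m.
v = −0.0507·189.4·0.74548·[1 + 0.0507·-0.66653/0.14754] = -5.5199 m/s.
|v| = 5.5199 m/s = 5519.9 mm/s.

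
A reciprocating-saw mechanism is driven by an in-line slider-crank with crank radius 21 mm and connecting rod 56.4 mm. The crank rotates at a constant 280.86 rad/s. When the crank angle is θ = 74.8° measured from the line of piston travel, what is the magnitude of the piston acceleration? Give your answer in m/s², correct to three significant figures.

129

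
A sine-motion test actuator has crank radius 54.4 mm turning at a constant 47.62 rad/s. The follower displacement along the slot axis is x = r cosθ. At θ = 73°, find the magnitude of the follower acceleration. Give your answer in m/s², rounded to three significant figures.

ω = 47.62 rad/s
x = r cosθ ⇒ ẍ = −rω² cosθ (ω constant).
|a| = rω²|cosθ| = 0.0544·(47.62)²·|cos 73°| = 36.067 m/s².

36.1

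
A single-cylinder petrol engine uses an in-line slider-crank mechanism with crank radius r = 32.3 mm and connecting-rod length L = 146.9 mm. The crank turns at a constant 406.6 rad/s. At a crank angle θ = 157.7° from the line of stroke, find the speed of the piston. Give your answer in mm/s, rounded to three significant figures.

ω = 406.6 rad/s
For an in-line slider-crank, x = r cosθ + √(L² − r² sin²θ), so v = −rω sinθ·[1 + r cosθ/√(L² − r² sin²θ)].
With r = 0.0323 m, L = 0.1469 m, θ = 157.7°: √(L² − r² sin²θ) = 0.14639 m.
v = −0.0323·406.6·0.37946·[1 + 0.0323·-0.92521/0.14639] = -3.9661 m/s.
|v| = 3.9661 m/s = 3966.1 mm/s.

3970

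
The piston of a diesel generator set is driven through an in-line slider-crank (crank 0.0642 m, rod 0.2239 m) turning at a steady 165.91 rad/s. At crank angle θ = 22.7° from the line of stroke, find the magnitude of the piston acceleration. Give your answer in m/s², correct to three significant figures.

1990

ω = 165.9 rad/s
x(θ) = r cosθ + √(L² − r² sin²θ); with ω constant, a = ω²·d²x/dθ².
d²x/dθ² = −r cosθ − r²(cos2θ)/√u − r⁴ sin²2θ/(4u^{3/2}),  u = L² − r² sin²θ = 0.0495174 m².
Substituting r = 0.0642 m, L = 0.2239 m, θ = 22.7°: d²x/dθ² = -0.072428 m.
a = ω²·d²x/dθ² = (165.9)²·(-0.072428) = -1993.7 m/s²;  |a| = 1993.7 m/s².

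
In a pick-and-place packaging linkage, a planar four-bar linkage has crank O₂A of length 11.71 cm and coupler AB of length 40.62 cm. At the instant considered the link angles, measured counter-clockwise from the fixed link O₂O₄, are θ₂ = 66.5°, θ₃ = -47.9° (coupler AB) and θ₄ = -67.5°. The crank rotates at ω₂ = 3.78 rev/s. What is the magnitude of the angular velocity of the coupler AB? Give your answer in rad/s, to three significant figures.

ω₂ = 23.75 rad/s (from 3.78 rev/s).
Differentiating the loop-closure r₂e^{iθ₂}+r₃e^{iθ₃}=r₁+r₄e^{iθ₄} gives r₂ω₂e^{iθ₂}+r₃ω₃e^{iθ₃}=r₄ω₄e^{iθ₄}.
Eliminating the other unknown: ω₃ = r₂ω₂ sin(θ₄−θ₂) / [r₃ sin(θ₃−θ₄)].
Numerator sine = -0.71934; denominator sine = +0.33545.
Result = 0.1171·23.75·(-0.71934) / (0.4062·(+0.33545)) = -14.682 rad/s; magnitude 14.682 rad/s.

14.7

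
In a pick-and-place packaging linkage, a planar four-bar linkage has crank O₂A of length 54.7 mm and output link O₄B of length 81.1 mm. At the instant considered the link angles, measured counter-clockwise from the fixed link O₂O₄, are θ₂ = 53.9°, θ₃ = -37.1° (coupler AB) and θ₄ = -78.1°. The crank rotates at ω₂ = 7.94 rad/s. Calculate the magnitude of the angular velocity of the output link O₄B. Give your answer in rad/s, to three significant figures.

8.16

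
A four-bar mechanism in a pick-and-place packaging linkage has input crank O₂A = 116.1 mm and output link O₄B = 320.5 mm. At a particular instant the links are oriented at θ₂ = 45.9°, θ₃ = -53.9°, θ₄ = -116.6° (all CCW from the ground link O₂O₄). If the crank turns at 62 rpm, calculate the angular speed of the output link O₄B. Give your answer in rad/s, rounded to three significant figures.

2.61

ω₂ = 6.493 rad/s (from 62 rpm).
Differentiating the loop-closure r₂e^{iθ₂}+r₃e^{iθ₃}=r₁+r₄e^{iθ₄} gives r₂ω₂e^{iθ₂}+r₃ω₃e^{iθ₃}=r₄ω₄e^{iθ₄}.
Eliminating the other unknown: ω₄ = r₂ω₂ sin(θ₂−θ₃) / [r₄ sin(θ₄−θ₃)].
Numerator sine = +0.98541; denominator sine = -0.88862.
Result = 0.1161·6.493·(+0.98541) / (0.3205·(-0.88862)) = -2.6081 rad/s; magnitude 2.6081 rad/s.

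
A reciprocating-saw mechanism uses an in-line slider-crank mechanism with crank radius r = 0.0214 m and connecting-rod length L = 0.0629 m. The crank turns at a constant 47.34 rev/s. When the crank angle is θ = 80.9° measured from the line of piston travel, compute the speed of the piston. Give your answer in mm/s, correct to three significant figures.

6640

ω = 2π·47.3 = 297.4 rad/s
For an in-line slider-crank, x = r cosθ + √(L² − r² sin²θ), so v = −rω sinθ·[1 + r cosθ/√(L² − r² sin²θ)].
With r = 0.0214 m, L = 0.0629 m, θ = 80.9°: √(L² − r² sin²θ) = 0.059244 m.
v = −0.0214·297.4·0.98741·[1 + 0.0214·0.15816/0.059244] = -6.6443 m/s.
|v| = 6.6443 m/s = 6644.3 mm/s.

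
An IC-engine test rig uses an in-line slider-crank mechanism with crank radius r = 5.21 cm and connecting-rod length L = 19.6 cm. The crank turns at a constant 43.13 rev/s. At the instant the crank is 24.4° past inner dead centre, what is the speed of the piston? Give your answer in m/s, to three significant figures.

7.25

ω = 2π·43.1 = 271 rad/s
For an in-line slider-crank, x = r cosθ + √(L² − r² sin²θ), so v = −rω sinθ·[1 + r cosθ/√(L² − r² sin²θ)].
With r = 0.0521 m, L = 0.196 m, θ = 24.4°: √(L² − r² sin²θ) = 0.19481 m.
v = −0.0521·271·0.41310·[1 + 0.0521·0.91068/0.19481] = -7.253 m/s.
|v| = 7.253 m/s.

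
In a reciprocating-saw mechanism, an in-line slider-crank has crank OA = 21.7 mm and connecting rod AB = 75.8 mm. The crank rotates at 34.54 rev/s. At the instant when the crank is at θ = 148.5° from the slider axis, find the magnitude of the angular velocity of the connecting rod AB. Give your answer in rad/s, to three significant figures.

ω = 217 rad/s (converted from 34.54 rev/s).
The rod makes angle φ with the slider axis where L sinφ = r sinθ; differentiating, L cosφ·φ̇ = r ω cosθ.
L cosφ = √(L² − r² sin²θ) = 0.074947 m.
|ω_rod| = r ω |cosθ| / √(L² − r² sin²θ) = 0.0217·217·0.85264/0.074947 = 53.576 rad/s.

53.6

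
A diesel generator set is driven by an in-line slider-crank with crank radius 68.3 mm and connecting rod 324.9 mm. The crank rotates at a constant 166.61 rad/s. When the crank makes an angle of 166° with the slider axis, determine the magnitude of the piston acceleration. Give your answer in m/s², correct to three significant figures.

1490

ω = 166.6 rad/s
x(θ) = r cosθ + √(L² − r² sin²θ); with ω constant, a = ω²·d²x/dθ².
d²x/dθ² = −r cosθ − r²(cos2θ)/√u − r⁴ sin²2θ/(4u^{3/2}),  u = L² − r² sin²θ = 0.105287 m².
Substituting r = 0.0683 m, L = 0.3249 m, θ = 166°: d²x/dθ² = +0.053542 m.
a = ω²·d²x/dθ² = (166.6)²·(+0.053542) = +1486.3 m/s²;  |a| = 1486.3 m/s².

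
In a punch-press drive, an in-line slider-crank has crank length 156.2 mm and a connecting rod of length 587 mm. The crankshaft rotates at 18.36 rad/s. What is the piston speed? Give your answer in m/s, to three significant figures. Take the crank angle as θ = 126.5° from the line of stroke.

1.93

ω = 18.36 rad/s
For an in-line slider-crank, x = r cosθ + √(L² − r² sin²θ), so v = −rω sinθ·[1 + r cosθ/√(L² − r² sin²θ)].
With r = 0.1562 m, L = 0.587 m, θ = 126.5°: √(L² − r² sin²θ) = 0.57341 m.
v = −0.1562·18.36·0.80386·[1 + 0.1562·-0.59482/0.57341] = -1.9318 m/s.
|v| = 1.9318 m/s.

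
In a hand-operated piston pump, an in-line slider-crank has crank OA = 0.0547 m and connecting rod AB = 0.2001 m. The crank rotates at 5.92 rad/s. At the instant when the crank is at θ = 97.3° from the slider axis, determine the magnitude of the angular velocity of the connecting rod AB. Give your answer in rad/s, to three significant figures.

ω = 5.92 rad/s
The rod makes angle φ with the slider axis where L sinφ = r sinθ; differentiating, L cosφ·φ̇ = r ω cosθ.
L cosφ = √(L² − r² sin²θ) = 0.1926 m.
|ω_rod| = r ω |cosθ| / √(L² − r² sin²θ) = 0.0547·5.92·0.12706/0.1926 = 0.21363 rad/s.

0.214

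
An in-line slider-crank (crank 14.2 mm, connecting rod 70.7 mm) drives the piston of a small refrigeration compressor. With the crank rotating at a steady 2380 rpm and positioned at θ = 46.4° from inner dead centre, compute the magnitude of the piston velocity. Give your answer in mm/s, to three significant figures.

2920

ω = 2π·2380/60 = 249.2 rad/s
For an in-line slider-crank, x = r cosθ + √(L² − r² sin²θ), so v = −rω sinθ·[1 + r cosθ/√(L² − r² sin²θ)].
With r = 0.0142 m, L = 0.0707 m, θ = 46.4°: √(L² − r² sin²θ) = 0.069948 m.
v = −0.0142·249.2·0.72417·[1 + 0.0142·0.68962/0.069948] = -2.9217 m/s.
|v| = 2.9217 m/s = 2921.7 mm/s.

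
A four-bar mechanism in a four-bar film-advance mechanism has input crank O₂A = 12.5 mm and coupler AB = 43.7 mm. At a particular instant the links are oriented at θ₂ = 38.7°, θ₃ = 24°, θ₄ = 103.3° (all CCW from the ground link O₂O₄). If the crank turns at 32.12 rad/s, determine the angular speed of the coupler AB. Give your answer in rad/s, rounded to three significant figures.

8.45

ω₂ = 32.12 rad/s
Differentiating the loop-closure r₂e^{iθ₂}+r₃e^{iθ₃}=r₁+r₄e^{iθ₄} gives r₂ω₂e^{iθ₂}+r₃ω₃e^{iθ₃}=r₄ω₄e^{iθ₄}.
Eliminating the other unknown: ω₃ = r₂ω₂ sin(θ₄−θ₂) / [r₃ sin(θ₃−θ₄)].
Numerator sine = +0.90334; denominator sine = -0.98261.
Result = 0.0125·32.12·(+0.90334) / (0.0437·(-0.98261)) = -8.4464 rad/s; magnitude 8.4464 rad/s.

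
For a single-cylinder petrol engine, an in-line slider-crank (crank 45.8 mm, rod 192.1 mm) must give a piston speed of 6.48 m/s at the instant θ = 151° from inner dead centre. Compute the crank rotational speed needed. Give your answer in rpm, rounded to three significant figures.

3530

For an in-line slider-crank, |v_piston| = rω|sinθ|·[1 + r cosθ/√(L² − r² sin²θ)].
With r = 0.0458 m, L = 0.1921 m, θ = 151°: the bracketed kinematic factor |dx/dθ| = 0.017543 m.
ω = v/|dx/dθ| = 6.48/0.017543 = 369.38 rad/s.
N = 60ω/(2π) = 3527.3 rpm.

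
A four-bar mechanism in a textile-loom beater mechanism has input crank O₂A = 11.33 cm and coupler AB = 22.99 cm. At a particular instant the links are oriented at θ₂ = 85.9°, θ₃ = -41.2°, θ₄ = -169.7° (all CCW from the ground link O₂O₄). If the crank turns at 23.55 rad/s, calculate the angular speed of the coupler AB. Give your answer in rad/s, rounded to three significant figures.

14.4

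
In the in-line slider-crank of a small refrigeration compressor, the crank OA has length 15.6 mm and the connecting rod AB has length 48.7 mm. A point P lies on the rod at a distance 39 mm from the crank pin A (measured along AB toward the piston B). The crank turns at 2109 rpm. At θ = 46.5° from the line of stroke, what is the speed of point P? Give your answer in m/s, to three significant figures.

ω = 220.9 rad/s.  Crank-pin speed |V_A| = rω = 3.4453 m/s, perpendicular to OA.
Rod angle: sinφ = −(r/L) sinθ ⇒ φ = -13.436°; ω_rod = −rω cosθ/√(L²−r²sin²θ) = -50.069 rad/s.
V_P = V_A + ω_rod × AP, with AP = 0.039 m along the rod.
Components: V_Px = −rω sinθ − a·ω_rod·sinφ = -2.9529 m/s;  V_Py = rω cosθ + a·ω_rod·cosφ = +0.47237 m/s.
|V_P| = √(V_Px² + V_Py²) = 2.9904 m/s.

2.99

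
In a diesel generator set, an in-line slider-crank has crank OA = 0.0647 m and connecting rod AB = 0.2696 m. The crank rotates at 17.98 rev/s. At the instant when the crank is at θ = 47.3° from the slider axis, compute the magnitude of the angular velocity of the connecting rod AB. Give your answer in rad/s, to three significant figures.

18.7

ω = 113 rad/s (converted from 17.98 rev/s).
The rod makes angle φ with the slider axis where L sinφ = r sinθ; differentiating, L cosφ·φ̇ = r ω cosθ.
L cosφ = √(L² − r² sin²θ) = 0.26537 m.
|ω_rod| = r ω |cosθ| / √(L² − r² sin²θ) = 0.0647·113·0.67816/0.26537 = 18.679 rad/s.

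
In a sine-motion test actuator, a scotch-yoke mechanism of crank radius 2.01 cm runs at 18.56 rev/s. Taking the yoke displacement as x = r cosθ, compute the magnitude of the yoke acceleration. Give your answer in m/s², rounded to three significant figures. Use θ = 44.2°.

196

ω = 116.6 rad/s (from 18.56 rev/s).
x = r cosθ ⇒ ẍ = −rω² cosθ (ω constant).
|a| = rω²|cosθ| = 0.0201·(116.6)²·|cos 44.2°| = 195.96 m/s².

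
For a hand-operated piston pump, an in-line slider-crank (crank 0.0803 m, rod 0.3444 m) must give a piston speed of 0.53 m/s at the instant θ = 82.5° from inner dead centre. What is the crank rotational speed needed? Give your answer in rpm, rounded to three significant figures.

61.6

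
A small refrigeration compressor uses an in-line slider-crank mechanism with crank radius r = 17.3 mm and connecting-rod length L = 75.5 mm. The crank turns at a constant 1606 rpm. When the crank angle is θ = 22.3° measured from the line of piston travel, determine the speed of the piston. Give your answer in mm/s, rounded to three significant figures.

ω = 2π·1606/60 = 168.2 rad/s
For an in-line slider-crank, x = r cosθ + √(L² − r² sin²θ), so v = −rω sinθ·[1 + r cosθ/√(L² − r² sin²θ)].
With r = 0.0173 m, L = 0.0755 m, θ = 22.3°: √(L² − r² sin²θ) = 0.075214 m.
v = −0.0173·168.2·0.37946·[1 + 0.0173·0.92521/0.075214] = -1.339 m/s.
|v| = 1.339 m/s = 1339 mm/s.

1340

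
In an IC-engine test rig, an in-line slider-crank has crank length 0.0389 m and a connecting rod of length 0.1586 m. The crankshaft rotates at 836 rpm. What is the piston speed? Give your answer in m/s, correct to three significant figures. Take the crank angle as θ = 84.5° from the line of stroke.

3.47

ω = 2π·836/60 = 87.55 rad/s
For an in-line slider-crank, x = r cosθ + √(L² − r² sin²θ), so v = −rω sinθ·[1 + r cosθ/√(L² − r² sin²θ)].
With r = 0.0389 m, L = 0.1586 m, θ = 84.5°: √(L² − r² sin²θ) = 0.1538 m.
v = −0.0389·87.55·0.99540·[1 + 0.0389·0.09585/0.1538] = -3.472 m/s.
|v| = 3.472 m/s.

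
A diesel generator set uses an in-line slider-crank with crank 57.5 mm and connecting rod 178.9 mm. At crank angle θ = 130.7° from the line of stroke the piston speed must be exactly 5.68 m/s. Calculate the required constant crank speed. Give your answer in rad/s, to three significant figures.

166

For an in-line slider-crank, |v_piston| = rω|sinθ|·[1 + r cosθ/√(L² − r² sin²θ)].
With r = 0.0575 m, L = 0.1789 m, θ = 130.7°: the bracketed kinematic factor |dx/dθ| = 0.034172 m.
ω = v/|dx/dθ| = 5.68/0.034172 = 166.22 rad/s.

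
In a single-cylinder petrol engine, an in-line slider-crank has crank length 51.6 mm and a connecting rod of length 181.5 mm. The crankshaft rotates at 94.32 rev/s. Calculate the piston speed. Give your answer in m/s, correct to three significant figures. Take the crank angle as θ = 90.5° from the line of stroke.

ω = 2π·94.3 = 592.6 rad/s
For an in-line slider-crank, x = r cosθ + √(L² − r² sin²θ), so v = −rω sinθ·[1 + r cosθ/√(L² − r² sin²θ)].
With r = 0.0516 m, L = 0.1815 m, θ = 90.5°: √(L² − r² sin²θ) = 0.17401 m.
v = −0.0516·592.6·0.99996·[1 + 0.0516·-0.00873/0.17401] = -30.499 m/s.
|v| = 30.499 m/s.

30.5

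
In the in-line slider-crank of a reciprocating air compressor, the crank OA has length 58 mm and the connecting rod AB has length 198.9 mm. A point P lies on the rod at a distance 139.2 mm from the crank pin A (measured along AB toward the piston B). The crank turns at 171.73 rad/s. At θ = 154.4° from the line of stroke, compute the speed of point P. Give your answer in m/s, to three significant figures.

4.42

ω = 171.7 rad/s.  Crank-pin speed |V_A| = rω = 9.9603 m/s, perpendicular to OA.
Rod angle: sinφ = −(r/L) sinθ ⇒ φ = -7.238°; ω_rod = −rω cosθ/√(L²−r²sin²θ) = +45.524 rad/s.
V_P = V_A + ω_rod × AP, with AP = 0.1392 m along the rod.
Components: V_Px = −rω sinθ − a·ω_rod·sinφ = -3.5053 m/s;  V_Py = rω cosθ + a·ω_rod·cosφ = -2.6961 m/s.
|V_P| = √(V_Px² + V_Py²) = 4.4222 m/s.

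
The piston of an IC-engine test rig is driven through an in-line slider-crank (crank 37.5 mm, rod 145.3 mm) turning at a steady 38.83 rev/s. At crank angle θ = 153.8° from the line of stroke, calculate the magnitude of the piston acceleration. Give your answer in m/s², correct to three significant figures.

ω = 2π·38.8 = 244 rad/s
x(θ) = r cosθ + √(L² − r² sin²θ); with ω constant, a = ω²·d²x/dθ².
d²x/dθ² = −r cosθ − r²(cos2θ)/√u − r⁴ sin²2θ/(4u^{3/2}),  u = L² − r² sin²θ = 0.020838 m².
Substituting r = 0.0375 m, L = 0.1453 m, θ = 153.8°: d²x/dθ² = +0.0276 m.
a = ω²·d²x/dθ² = (244)²·(+0.0276) = +1642.9 m/s²;  |a| = 1642.9 m/s².

1640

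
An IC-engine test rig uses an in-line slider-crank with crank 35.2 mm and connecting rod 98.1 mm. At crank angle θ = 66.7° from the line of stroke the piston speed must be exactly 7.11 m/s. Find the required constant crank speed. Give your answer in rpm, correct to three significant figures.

For an in-line slider-crank, |v_piston| = rω|sinθ|·[1 + r cosθ/√(L² − r² sin²θ)].
With r = 0.0352 m, L = 0.0981 m, θ = 66.7°: the bracketed kinematic factor |dx/dθ| = 0.037189 m.
ω = v/|dx/dθ| = 7.11/0.037189 = 191.18 rad/s.
N = 60ω/(2π) = 1825.7 rpm.

1830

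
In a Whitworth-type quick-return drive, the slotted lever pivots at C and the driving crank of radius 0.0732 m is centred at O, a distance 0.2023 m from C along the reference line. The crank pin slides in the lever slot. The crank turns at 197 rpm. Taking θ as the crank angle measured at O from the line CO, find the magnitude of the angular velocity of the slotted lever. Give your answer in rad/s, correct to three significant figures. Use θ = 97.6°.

1.66

ω = 20.63 rad/s (from 197 rpm).
Crank pin A relative to C: A = (d + r cosθ, r sinθ); lever angle φ = atan2(r sinθ, d + r cosθ).
Differentiating tanφ: φ̇ = rω(d cosθ + r)/(d² + r² + 2dr cosθ).
d² + r² + 2dr cosθ = |CA|² = 0.0423665 m²;  d cosθ + r = +0.046445 m.
|ω_lever| = |0.0732·20.63·+0.046445| / 0.0423665 = 1.6555 rad/s.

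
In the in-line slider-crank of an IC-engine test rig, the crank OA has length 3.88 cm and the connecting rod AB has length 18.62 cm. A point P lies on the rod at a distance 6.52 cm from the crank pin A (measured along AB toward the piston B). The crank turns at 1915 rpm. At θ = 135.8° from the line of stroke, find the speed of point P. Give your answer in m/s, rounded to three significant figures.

ω = 200.5 rad/s.  Crank-pin speed |V_A| = rω = 7.7809 m/s, perpendicular to OA.
Rod angle: sinφ = −(r/L) sinθ ⇒ φ = -8.353°; ω_rod = −rω cosθ/√(L²−r²sin²θ) = +30.279 rad/s.
V_P = V_A + ω_rod × AP, with AP = 0.0652 m along the rod.
Components: V_Px = −rω sinθ − a·ω_rod·sinφ = -5.1378 m/s;  V_Py = rω cosθ + a·ω_rod·cosφ = -3.6249 m/s.
|V_P| = √(V_Px² + V_Py²) = 6.2878 m/s.

6.29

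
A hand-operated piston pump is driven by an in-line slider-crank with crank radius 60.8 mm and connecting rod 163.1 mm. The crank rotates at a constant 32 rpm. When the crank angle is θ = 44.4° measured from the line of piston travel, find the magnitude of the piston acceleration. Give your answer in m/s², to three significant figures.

ω = 2π·32/60 = 3.351 rad/s
x(θ) = r cosθ + √(L² − r² sin²θ); with ω constant, a = ω²·d²x/dθ².
d²x/dθ² = −r cosθ − r²(cos2θ)/√u − r⁴ sin²2θ/(4u^{3/2}),  u = L² − r² sin²θ = 0.024792 m².
Substituting r = 0.0608 m, L = 0.1631 m, θ = 44.4°: d²x/dθ² = -0.044806 m.
a = ω²·d²x/dθ² = (3.351)²·(-0.044806) = -0.50315 m/s²;  |a| = 0.50315 m/s².

0.503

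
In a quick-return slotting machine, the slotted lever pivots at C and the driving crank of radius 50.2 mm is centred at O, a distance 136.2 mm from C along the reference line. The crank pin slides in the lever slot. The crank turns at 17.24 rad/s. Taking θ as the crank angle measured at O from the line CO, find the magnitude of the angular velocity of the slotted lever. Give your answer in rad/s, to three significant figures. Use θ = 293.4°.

3.41

ω = 17.24 rad/s
Crank pin A relative to C: A = (d + r cosθ, r sinθ); lever angle φ = atan2(r sinθ, d + r cosθ).
Differentiating tanφ: φ̇ = rω(d cosθ + r)/(d² + r² + 2dr cosθ).
d² + r² + 2dr cosθ = |CA|² = 0.0265013 m²;  d cosθ + r = +0.10429 m.
|ω_lever| = |0.0502·17.24·+0.10429| / 0.0265013 = 3.4058 rad/s.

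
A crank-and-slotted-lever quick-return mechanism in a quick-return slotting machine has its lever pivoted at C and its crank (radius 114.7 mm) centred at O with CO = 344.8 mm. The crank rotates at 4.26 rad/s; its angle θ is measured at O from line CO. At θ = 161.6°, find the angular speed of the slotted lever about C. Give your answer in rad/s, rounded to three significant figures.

ω = 4.26 rad/s
Crank pin A relative to C: A = (d + r cosθ, r sinθ); lever angle φ = atan2(r sinθ, d + r cosθ).
Differentiating tanφ: φ̇ = rω(d cosθ + r)/(d² + r² + 2dr cosθ).
d² + r² + 2dr cosθ = |CA|² = 0.0569898 m²;  d cosθ + r = -0.21247 m.
|ω_lever| = |0.1147·4.26·-0.21247| / 0.0569898 = 1.8217 rad/s.

1.82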